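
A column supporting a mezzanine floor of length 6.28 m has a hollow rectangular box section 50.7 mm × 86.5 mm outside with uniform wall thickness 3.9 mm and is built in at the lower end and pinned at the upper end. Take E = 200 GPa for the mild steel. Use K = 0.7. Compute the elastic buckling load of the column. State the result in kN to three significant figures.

P_cr ≈ 43.1 kN

Inner dimensions: h_i = 86.5 − 2×3.9 = 78.70 mm, b_i = 50.7 − 2×3.9 = 42.90 mm
Weak-axis I_min = (h_o·b_o³ − h_i·b_i³)/12 with b_o = 50.7, b_i = 42.90 mm (shorter outer/inner sides).
I_min = (86.5×50.7³ − 78.70×42.90³)/12 = 4.216×10^5 mm⁴
I = 4.216×10^5 mm⁴ = 4.216×10^-7 m⁴
Effective length L_e = K·L = 0.7 × 6.28 = 4.396 m
P_cr = π²EI / L_e² = π² × 200×10⁹ × 4.216×10^-7 / 4.396² = 4.307×10^4 N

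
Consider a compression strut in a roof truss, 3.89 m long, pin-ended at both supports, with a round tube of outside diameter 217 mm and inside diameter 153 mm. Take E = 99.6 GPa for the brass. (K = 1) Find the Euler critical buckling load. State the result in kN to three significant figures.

P_cr ≈ 5320 kN

d_o = 217 mm, d_i = 153 mm
I = π(d_o⁴ − d_i⁴)/64 = π(217⁴ − 153.0⁴)/64 = 8.195×10^7 mm⁴
I = 8.195×10^7 mm⁴ = 8.195×10^-5 m⁴
Effective length L_e = K·L = 1 × 3.89 = 3.890 m
P_cr = π²EI / L_e² = π² × 99.6×10⁹ × 8.195×10^-5 / 3.890² = 5.323×10^6 N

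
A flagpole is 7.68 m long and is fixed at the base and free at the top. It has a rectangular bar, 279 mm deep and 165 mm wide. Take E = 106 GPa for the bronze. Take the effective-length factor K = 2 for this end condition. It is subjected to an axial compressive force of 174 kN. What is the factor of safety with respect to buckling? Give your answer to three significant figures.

n ≈ 2.66

Buckling occurs about the weak axis: I_min = h·b³/12 with b = 165 mm (the shorter side).
I_min = 279×165³/12 = 1.044×10^8 mm⁴
I = 1.044×10^8 mm⁴ = 1.044×10^-4 m⁴
Effective length L_e = K·L = 2 × 7.68 = 15.36 m
P_cr = π²EI / L_e² = π² × 106×10⁹ × 1.044×10^-4 / 15.36² = 4.631×10^5 N
Factor of safety n = P_cr / P = 463.12 / 174 = 2.66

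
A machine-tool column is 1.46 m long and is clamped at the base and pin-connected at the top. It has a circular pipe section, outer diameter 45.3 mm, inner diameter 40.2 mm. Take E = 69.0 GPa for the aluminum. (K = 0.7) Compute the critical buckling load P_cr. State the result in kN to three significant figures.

d_o = 45.3 mm, d_i = 40.2 mm
I = π(d_o⁴ − d_i⁴)/64 = π(45.3⁴ − 40.20⁴)/64 = 7.851×10^4 mm⁴
I = 7.851×10^4 mm⁴ = 7.851×10^-8 m⁴
Effective length L_e = K·L = 0.7 × 1.46 = 1.022 m
P_cr = π²EI / L_e² = π² × 69.0×10⁹ × 7.851×10^-8 / 1.022² = 5.119×10^4 N

P_cr ≈ 51.2 kN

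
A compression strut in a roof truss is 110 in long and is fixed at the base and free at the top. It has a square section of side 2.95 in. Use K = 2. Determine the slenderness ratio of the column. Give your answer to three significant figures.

For a square r = a/√12 = 2.95/√12 = 0.8516 in
L_e = K·L = 2 × 110 = 220.0 in
λ = L_e / r_min = 220.00 / 0.8516 = 258

λ ≈ 258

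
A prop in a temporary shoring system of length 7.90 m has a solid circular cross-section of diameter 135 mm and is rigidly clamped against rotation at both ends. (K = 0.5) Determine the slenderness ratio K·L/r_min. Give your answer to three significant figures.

I = πd⁴/64 = π×135⁴/64 = 1.630×10^7 mm⁴
A = 1.431×10^4 mm²;  r_min = √(I/A) = √(1.630×10^7/1.431×10^4) = 33.75 mm
L_e = K·L = 0.5 × 7.90 m = 3.950 m = 3950.0 mm
λ = L_e / r_min = 3950.0 / 33.75 = 117

λ ≈ 117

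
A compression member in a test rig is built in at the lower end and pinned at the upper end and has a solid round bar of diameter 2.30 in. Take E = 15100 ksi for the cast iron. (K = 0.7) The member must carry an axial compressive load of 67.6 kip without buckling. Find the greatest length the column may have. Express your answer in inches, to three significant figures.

I = πd⁴/64 = π×2.30⁴/64 = 1.374 in⁴
At the buckling limit P_cr = P = 6.760×10^4 lb
From P_cr = π²EI/(K·L)²:  L = (1/K)·√(π²EI/P_cr) = (1/0.7)·√(π²×1.51×10^7×1.374/6.760×10^4)
L = 78.6 in

L_max ≈ 78.6 in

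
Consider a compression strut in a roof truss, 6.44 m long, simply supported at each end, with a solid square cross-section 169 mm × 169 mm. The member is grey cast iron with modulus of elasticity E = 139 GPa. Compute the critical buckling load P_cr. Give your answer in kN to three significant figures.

P_cr ≈ 2250 kN

I = a⁴/12 = 169⁴/12 = 6.798×10^7 mm⁴
I = 6.798×10^7 mm⁴ = 6.798×10^-5 m⁴
Effective length L_e = K·L = 1 × 6.44 = 6.440 m
P_cr = π²EI / L_e² = π² × 139×10⁹ × 6.798×10^-5 / 6.440² = 2.249×10^6 N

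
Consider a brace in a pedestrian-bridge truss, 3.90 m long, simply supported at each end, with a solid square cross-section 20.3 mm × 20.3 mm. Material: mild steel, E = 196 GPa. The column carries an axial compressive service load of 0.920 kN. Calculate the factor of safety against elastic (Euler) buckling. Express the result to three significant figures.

n ≈ 1.96

I = a⁴/12 = 20.3⁴/12 = 1.415×10^4 mm⁴
I = 1.415×10^4 mm⁴ = 1.415×10^-8 m⁴
Effective length L_e = K·L = 1 × 3.90 = 3.900 m
P_cr = π²EI / L_e² = π² × 196×10⁹ × 1.415×10^-8 / 3.900² = 1.800×10^3 N
Factor of safety n = P_cr / P = 1.7998 / 0.920 = 1.96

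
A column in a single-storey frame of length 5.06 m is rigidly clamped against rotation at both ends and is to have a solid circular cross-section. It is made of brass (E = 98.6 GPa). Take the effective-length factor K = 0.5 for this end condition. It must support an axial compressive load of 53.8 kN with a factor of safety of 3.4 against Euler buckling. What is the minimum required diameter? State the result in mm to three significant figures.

Required P_cr = n·P = 3.4 × 53.8 = 182.9 kN
L_e = K·L = 0.5 × 5.06 = 2.530 m
Required I = P_cr·L_e²/(π²E) = 1.829×10^5 × 2.530² / (π² × 9.86×10^10) = 1.203×10^-6 m⁴
I_req = 1.203×10^6 mm⁴
Solid circle: I = πd⁴/64  ⇒  d = (64I/π)^(1/4) = (64×1.203×10^6/π)^(1/4) = 70.4 mm

d ≈ 70.4 mm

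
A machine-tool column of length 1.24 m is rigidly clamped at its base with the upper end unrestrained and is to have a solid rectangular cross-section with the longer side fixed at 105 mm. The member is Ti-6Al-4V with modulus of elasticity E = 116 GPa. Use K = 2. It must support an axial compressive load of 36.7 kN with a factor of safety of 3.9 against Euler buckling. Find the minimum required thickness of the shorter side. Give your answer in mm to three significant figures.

b ≈ 44.5 mm

Required P_cr = n·P = 3.9 × 36.7 = 143.1 kN
L_e = K·L = 2 × 1.24 = 2.480 m
Required I = P_cr·L_e²/(π²E) = 1.431×10^5 × 2.480² / (π² × 1.16×10^11) = 7.689×10^-7 m⁴
I_req = 7.689×10^5 mm⁴
Rectangle, weak axis: I_min = h·b³/12 with h = 105 mm fixed  ⇒  b = (12I/h)^(1/3) = 44.5 mm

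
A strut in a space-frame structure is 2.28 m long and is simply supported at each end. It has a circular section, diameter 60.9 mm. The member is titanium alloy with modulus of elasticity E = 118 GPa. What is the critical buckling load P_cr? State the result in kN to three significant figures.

I = πd⁴/64 = π×60.9⁴/64 = 6.752×10^5 mm⁴
I = 6.752×10^5 mm⁴ = 6.752×10^-7 m⁴
Effective length L_e = K·L = 1 × 2.28 = 2.280 m
P_cr = π²EI / L_e² = π² × 118×10⁹ × 6.752×10^-7 / 2.280² = 1.513×10^5 N

P_cr ≈ 151 kN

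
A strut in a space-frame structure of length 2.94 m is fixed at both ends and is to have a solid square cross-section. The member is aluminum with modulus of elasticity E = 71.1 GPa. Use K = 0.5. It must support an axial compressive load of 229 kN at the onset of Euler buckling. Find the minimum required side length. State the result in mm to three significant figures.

a ≈ 53.9 mm

L_e = K·L = 0.5 × 2.94 = 1.470 m
Required I = P_cr·L_e²/(π²E) = 2.290×10^5 × 1.470² / (π² × 7.11×10^10) = 7.052×10^-7 m⁴
I_req = 7.052×10^5 mm⁴
Solid square: I = a⁴/12  ⇒  a = (12I)^(1/4) = (12×7.052×10^5)^(1/4) = 53.9 mm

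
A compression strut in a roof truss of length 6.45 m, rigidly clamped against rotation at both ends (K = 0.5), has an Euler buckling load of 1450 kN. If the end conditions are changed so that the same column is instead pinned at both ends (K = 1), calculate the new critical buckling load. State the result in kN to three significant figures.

P_cr ∝ 1/K², so P_cr,new = P_cr,old × (K_old/K_new)² = 1450 × (0.5/1)²
= 1450 × 0.2500 = 362 kN

P_cr ≈ 362 kN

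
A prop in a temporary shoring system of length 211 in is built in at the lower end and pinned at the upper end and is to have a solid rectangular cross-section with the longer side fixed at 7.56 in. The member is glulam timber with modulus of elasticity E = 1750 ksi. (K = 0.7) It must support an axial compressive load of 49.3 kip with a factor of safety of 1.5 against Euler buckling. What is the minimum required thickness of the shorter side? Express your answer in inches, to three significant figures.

Required P_cr = n·P = 1.5 × 49.3 = 73.95 kip
L_e = K·L = 0.7 × 211 = 147.7 in
Required I = P_cr·L_e²/(π²E) = 7.395×10^4 × 147.7² / (π² × 1.75×10^6) = 93.40 in⁴
Rectangle, weak axis: I_min = h·b³/12 with h = 7.56 in fixed  ⇒  b = (12I/h)^(1/3) = 5.29 in

b ≈ 5.29 in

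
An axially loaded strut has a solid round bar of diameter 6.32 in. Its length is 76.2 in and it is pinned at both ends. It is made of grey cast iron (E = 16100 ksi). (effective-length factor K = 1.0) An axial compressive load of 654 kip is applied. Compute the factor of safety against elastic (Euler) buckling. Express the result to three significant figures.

n ≈ 3.28

I = πd⁴/64 = π×6.32⁴/64 = 78.31 in⁴
Effective length L_e = K·L = 1 × 76.2 = 76.20 in
P_cr = π²EI / L_e² = π² × 16100×10³ × 78.31 / 76.20² = 2.143×10^6 lb
Factor of safety n = P_cr / P = 2143.2 / 654 = 3.28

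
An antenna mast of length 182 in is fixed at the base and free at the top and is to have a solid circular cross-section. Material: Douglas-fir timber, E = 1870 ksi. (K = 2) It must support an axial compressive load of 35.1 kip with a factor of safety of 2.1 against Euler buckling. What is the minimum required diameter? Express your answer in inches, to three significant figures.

Required P_cr = n·P = 2.1 × 35.1 = 73.71 kip
L_e = K·L = 2 × 182 = 364.0 in
Required I = P_cr·L_e²/(π²E) = 7.371×10^4 × 364.0² / (π² × 1.87×10^6) = 529.2 in⁴
Solid circle: I = πd⁴/64  ⇒  d = (64I/π)^(1/4) = (64×529.2/π)^(1/4) = 10.2 in

d ≈ 10.2 in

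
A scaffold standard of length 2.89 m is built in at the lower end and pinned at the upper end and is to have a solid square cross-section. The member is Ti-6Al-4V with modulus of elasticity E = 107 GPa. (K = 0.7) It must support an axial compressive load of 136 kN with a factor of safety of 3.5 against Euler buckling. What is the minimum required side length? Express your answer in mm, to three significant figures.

Required P_cr = n·P = 3.5 × 136 = 476.0 kN
L_e = K·L = 0.7 × 2.89 = 2.023 m
Required I = P_cr·L_e²/(π²E) = 4.760×10^5 × 2.023² / (π² × 1.07×10^11) = 1.845×10^-6 m⁴
I_req = 1.845×10^6 mm⁴
Solid square: I = a⁴/12  ⇒  a = (12I)^(1/4) = (12×1.845×10^6)^(1/4) = 68.6 mm

a ≈ 68.6 mm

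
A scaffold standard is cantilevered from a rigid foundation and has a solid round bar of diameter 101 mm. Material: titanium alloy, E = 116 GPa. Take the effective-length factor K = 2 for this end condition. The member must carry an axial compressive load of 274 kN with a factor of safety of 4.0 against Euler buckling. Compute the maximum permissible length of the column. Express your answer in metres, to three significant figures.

I = πd⁴/64 = π×101⁴/64 = 5.108×10^6 mm⁴
I = 5.108×10^-6 m⁴
Required critical load P_cr = n·P = 4.0 × 274 = 1096 kN = 1.096×10^6 N
From P_cr = π²EI/(K·L)²:  L = (1/K)·√(π²EI/P_cr) = (1/2)·√(π²×1.16×10^11×5.108×10^-6/1.096×10^6)
L = 1.15 m

L_max ≈ 1.15 m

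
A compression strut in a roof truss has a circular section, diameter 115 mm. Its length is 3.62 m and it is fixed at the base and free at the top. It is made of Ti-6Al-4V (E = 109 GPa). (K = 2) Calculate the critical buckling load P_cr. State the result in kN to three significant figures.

I = πd⁴/64 = π×115⁴/64 = 8.585×10^6 mm⁴
I = 8.585×10^6 mm⁴ = 8.585×10^-6 m⁴
Effective length L_e = K·L = 2 × 3.62 = 7.240 m
P_cr = π²EI / L_e² = π² × 109×10⁹ × 8.585×10^-6 / 7.240² = 1.762×10^5 N

P_cr ≈ 176 kN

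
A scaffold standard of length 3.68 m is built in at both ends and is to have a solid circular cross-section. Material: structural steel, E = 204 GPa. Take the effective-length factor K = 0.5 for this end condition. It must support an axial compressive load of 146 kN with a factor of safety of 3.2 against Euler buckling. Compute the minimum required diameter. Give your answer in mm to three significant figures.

d ≈ 63.2 mm

Required P_cr = n·P = 3.2 × 146 = 467.2 kN
L_e = K·L = 0.5 × 3.68 = 1.840 m
Required I = P_cr·L_e²/(π²E) = 4.672×10^5 × 1.840² / (π² × 2.04×10^11) = 7.856×10^-7 m⁴
I_req = 7.856×10^5 mm⁴
Solid circle: I = πd⁴/64  ⇒  d = (64I/π)^(1/4) = (64×7.856×10^5/π)^(1/4) = 63.2 mm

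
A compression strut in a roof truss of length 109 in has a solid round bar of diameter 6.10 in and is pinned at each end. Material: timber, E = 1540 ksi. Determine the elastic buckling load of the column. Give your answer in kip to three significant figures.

P_cr ≈ 86.9 kip

I = πd⁴/64 = π×6.10⁴/64 = 67.97 in⁴
Effective length L_e = K·L = 1 × 109 = 109.0 in
P_cr = π²EI / L_e² = π² × 1540×10³ × 67.97 / 109.0² = 8.695×10^4 lb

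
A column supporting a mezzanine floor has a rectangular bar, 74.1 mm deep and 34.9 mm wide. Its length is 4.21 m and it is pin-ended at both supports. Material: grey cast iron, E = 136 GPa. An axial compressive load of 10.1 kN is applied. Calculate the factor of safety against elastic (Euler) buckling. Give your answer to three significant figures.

Buckling occurs about the weak axis: I_min = h·b³/12 with b = 34.9 mm (the shorter side).
I_min = 74.1×34.9³/12 = 2.625×10^5 mm⁴
I = 2.625×10^5 mm⁴ = 2.625×10^-7 m⁴
Effective length L_e = K·L = 1 × 4.21 = 4.210 m
P_cr = π²EI / L_e² = π² × 136×10⁹ × 2.625×10^-7 / 4.210² = 1.988×10^4 N
Factor of safety n = P_cr / P = 19.879 / 10.1 = 1.97

n ≈ 1.97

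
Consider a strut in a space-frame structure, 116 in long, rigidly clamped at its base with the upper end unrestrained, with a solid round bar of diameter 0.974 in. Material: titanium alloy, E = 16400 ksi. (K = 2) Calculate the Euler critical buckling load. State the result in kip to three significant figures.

I = πd⁴/64 = π×0.974⁴/64 = 4.418×10^-2 in⁴
Effective length L_e = K·L = 2 × 116 = 232.0 in
P_cr = π²EI / L_e² = π² × 16400×10³ × 4.418×10^-2 / 232.0² = 132.9 lb

P_cr ≈ 0.133 kip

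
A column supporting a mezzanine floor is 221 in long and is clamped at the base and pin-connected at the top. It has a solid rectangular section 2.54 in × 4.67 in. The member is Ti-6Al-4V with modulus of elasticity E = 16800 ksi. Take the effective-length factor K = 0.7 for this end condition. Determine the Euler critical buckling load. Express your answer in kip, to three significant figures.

P_cr ≈ 44.2 kip

Buckling occurs about the weak axis: I_min = h·b³/12 with b = 2.54 in (the shorter side).
I_min = 4.67×2.54³/12 = 6.377 in⁴
Effective length L_e = K·L = 0.7 × 221 = 154.7 in
P_cr = π²EI / L_e² = π² × 16800×10³ × 6.377 / 154.7² = 4.418×10^4 lb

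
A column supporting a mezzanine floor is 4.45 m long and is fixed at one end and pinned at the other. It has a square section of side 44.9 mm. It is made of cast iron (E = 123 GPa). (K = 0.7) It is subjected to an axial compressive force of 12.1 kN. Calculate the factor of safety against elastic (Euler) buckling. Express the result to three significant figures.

I = a⁴/12 = 44.9⁴/12 = 3.387×10^5 mm⁴
I = 3.387×10^5 mm⁴ = 3.387×10^-7 m⁴
Effective length L_e = K·L = 0.7 × 4.45 = 3.115 m
P_cr = π²EI / L_e² = π² × 123×10⁹ × 3.387×10^-7 / 3.115² = 4.237×10^4 N
Factor of safety n = P_cr / P = 42.373 / 12.1 = 3.50

n ≈ 3.50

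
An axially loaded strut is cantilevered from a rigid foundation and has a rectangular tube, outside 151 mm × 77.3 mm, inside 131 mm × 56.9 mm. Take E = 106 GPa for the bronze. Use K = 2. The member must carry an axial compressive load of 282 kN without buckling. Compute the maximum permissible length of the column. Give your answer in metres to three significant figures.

L_max ≈ 1.88 m

Weak-axis I_min = (h_o·b_o³ − h_i·b_i³)/12 with b_o = 77.3, b_i = 56.90 mm (shorter outer/inner sides).
I_min = (151×77.3³ − 131.0×56.90³)/12 = 3.801×10^6 mm⁴
I = 3.801×10^-6 m⁴
At the buckling limit P_cr = P = 2.820×10^5 N
From P_cr = π²EI/(K·L)²:  L = (1/K)·√(π²EI/P_cr) = (1/2)·√(π²×1.06×10^11×3.801×10^-6/2.820×10^5)
L = 1.88 m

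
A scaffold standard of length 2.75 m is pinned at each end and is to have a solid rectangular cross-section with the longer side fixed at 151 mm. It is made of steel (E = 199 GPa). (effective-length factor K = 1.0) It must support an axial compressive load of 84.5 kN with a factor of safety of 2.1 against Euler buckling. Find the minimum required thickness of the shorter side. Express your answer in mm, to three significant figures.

b ≈ 37.9 mm

Required P_cr = n·P = 2.1 × 84.5 = 177.5 kN
L_e = K·L = 1 × 2.75 = 2.750 m
Required I = P_cr·L_e²/(π²E) = 1.774×10^5 × 2.750² / (π² × 1.99×10^11) = 6.833×10^-7 m⁴
I_req = 6.833×10^5 mm⁴
Rectangle, weak axis: I_min = h·b³/12 with h = 151 mm fixed  ⇒  b = (12I/h)^(1/3) = 37.9 mm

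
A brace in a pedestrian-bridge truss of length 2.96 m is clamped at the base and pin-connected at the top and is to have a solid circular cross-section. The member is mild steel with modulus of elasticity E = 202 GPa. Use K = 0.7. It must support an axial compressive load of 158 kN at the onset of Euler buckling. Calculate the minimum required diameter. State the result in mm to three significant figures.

d ≈ 51.3 mm

L_e = K·L = 0.7 × 2.96 = 2.072 m
Required I = P_cr·L_e²/(π²E) = 1.580×10^5 × 2.072² / (π² × 2.02×10^11) = 3.402×10^-7 m⁴
I_req = 3.402×10^5 mm⁴
Solid circle: I = πd⁴/64  ⇒  d = (64I/π)^(1/4) = (64×3.402×10^5/π)^(1/4) = 51.3 mm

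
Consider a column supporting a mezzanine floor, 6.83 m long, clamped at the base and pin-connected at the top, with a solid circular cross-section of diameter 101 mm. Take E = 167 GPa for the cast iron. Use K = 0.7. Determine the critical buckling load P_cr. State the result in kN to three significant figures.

I = πd⁴/64 = π×101⁴/64 = 5.108×10^6 mm⁴
I = 5.108×10^6 mm⁴ = 5.108×10^-6 m⁴
Effective length L_e = K·L = 0.7 × 6.83 = 4.781 m
P_cr = π²EI / L_e² = π² × 167×10⁹ × 5.108×10^-6 / 4.781² = 3.683×10^5 N

P_cr ≈ 368 kN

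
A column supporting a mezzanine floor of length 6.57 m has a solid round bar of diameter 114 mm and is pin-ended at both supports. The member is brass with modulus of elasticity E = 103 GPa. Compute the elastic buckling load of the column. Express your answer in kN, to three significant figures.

I = πd⁴/64 = π×114⁴/64 = 8.291×10^6 mm⁴
I = 8.291×10^6 mm⁴ = 8.291×10^-6 m⁴
Effective length L_e = K·L = 1 × 6.57 = 6.570 m
P_cr = π²EI / L_e² = π² × 103×10⁹ × 8.291×10^-6 / 6.570² = 1.953×10^5 N

P_cr ≈ 195 kN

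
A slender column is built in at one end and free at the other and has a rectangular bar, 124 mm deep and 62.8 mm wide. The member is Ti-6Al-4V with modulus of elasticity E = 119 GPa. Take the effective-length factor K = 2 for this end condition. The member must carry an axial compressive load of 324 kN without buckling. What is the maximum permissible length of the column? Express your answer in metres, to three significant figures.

L_max ≈ 1.52 m

Buckling occurs about the weak axis: I_min = h·b³/12 with b = 62.8 mm (the shorter side).
I_min = 124×62.8³/12 = 2.559×10^6 mm⁴
I = 2.559×10^-6 m⁴
At the buckling limit P_cr = P = 3.240×10^5 N
From P_cr = π²EI/(K·L)²:  L = (1/K)·√(π²EI/P_cr) = (1/2)·√(π²×1.19×10^11×2.559×10^-6/3.240×10^5)
L = 1.52 m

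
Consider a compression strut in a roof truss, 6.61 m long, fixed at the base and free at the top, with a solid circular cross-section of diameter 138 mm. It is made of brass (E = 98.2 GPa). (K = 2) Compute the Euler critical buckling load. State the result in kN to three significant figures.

P_cr ≈ 98.7 kN

I = πd⁴/64 = π×138⁴/64 = 1.780×10^7 mm⁴
I = 1.780×10^7 mm⁴ = 1.780×10^-5 m⁴
Effective length L_e = K·L = 2 × 6.61 = 13.22 m
P_cr = π²EI / L_e² = π² × 98.2×10⁹ × 1.780×10^-5 / 13.22² = 9.873×10^4 N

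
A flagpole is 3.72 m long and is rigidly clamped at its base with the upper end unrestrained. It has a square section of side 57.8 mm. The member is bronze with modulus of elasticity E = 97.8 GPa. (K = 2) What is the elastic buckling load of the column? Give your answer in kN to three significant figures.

I = a⁴/12 = 57.8⁴/12 = 9.301×10^5 mm⁴
I = 9.301×10^5 mm⁴ = 9.301×10^-7 m⁴
Effective length L_e = K·L = 2 × 3.72 = 7.440 m
P_cr = π²EI / L_e² = π² × 97.8×10⁹ × 9.301×10^-7 / 7.440² = 1.622×10^4 N

P_cr ≈ 16.2 kN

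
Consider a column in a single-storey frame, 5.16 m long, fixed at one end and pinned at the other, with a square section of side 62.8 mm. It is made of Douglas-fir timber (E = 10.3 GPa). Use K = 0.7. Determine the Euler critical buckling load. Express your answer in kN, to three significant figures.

I = a⁴/12 = 62.8⁴/12 = 1.296×10^6 mm⁴
I = 1.296×10^6 mm⁴ = 1.296×10^-6 m⁴
Effective length L_e = K·L = 0.7 × 5.16 = 3.612 m
P_cr = π²EI / L_e² = π² × 10.3×10⁹ × 1.296×10^-6 / 3.612² = 1.010×10^4 N

P_cr ≈ 10.1 kN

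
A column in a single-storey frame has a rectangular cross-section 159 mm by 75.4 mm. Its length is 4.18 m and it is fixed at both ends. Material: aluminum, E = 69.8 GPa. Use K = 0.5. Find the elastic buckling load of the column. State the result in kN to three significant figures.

Buckling occurs about the weak axis: I_min = h·b³/12 with b = 75.4 mm (the shorter side).
I_min = 159×75.4³/12 = 5.680×10^6 mm⁴
I = 5.680×10^6 mm⁴ = 5.680×10^-6 m⁴
Effective length L_e = K·L = 0.5 × 4.18 = 2.090 m
P_cr = π²EI / L_e² = π² × 69.8×10⁹ × 5.680×10^-6 / 2.090² = 8.958×10^5 N

P_cr ≈ 896 kN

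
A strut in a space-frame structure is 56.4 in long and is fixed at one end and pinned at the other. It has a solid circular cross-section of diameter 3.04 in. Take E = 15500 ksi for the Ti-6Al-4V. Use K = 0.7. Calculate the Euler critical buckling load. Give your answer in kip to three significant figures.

P_cr ≈ 411 kip

I = πd⁴/64 = π×3.04⁴/64 = 4.192 in⁴
Effective length L_e = K·L = 0.7 × 56.4 = 39.48 in
P_cr = π²EI / L_e² = π² × 15500×10³ × 4.192 / 39.48² = 4.115×10^5 lb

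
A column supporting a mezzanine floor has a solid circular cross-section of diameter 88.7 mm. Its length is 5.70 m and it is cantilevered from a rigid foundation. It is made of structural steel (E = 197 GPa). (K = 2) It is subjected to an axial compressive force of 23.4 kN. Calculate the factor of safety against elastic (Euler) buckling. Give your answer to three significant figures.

I = πd⁴/64 = π×88.7⁴/64 = 3.039×10^6 mm⁴
I = 3.039×10^6 mm⁴ = 3.039×10^-6 m⁴
Effective length L_e = K·L = 2 × 5.70 = 11.40 m
P_cr = π²EI / L_e² = π² × 197×10⁹ × 3.039×10^-6 / 11.40² = 4.546×10^4 N
Factor of safety n = P_cr / P = 45.459 / 23.4 = 1.94

n ≈ 1.94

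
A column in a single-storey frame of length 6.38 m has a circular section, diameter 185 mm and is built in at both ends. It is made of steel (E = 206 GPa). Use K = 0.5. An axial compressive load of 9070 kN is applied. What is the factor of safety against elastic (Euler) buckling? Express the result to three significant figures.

n ≈ 1.27

I = πd⁴/64 = π×185⁴/64 = 5.750×10^7 mm⁴
I = 5.750×10^7 mm⁴ = 5.750×10^-5 m⁴
Effective length L_e = K·L = 0.5 × 6.38 = 3.190 m
P_cr = π²EI / L_e² = π² × 206×10⁹ × 5.750×10^-5 / 3.190² = 1.149×10^7 N
Factor of safety n = P_cr / P = 11488 / 9070 = 1.27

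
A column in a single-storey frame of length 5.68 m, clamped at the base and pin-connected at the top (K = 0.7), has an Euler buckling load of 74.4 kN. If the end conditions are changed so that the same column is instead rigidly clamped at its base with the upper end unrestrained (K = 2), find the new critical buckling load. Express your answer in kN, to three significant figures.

P_cr ∝ 1/K², so P_cr,new = P_cr,old × (K_old/K_new)² = 74.4 × (0.7/2)²
= 74.4 × 0.1225 = 9.11 kN

P_cr ≈ 9.11 kN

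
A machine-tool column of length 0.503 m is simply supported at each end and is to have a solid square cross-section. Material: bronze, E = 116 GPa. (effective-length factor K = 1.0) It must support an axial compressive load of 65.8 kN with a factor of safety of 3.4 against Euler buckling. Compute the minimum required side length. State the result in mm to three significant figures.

a ≈ 27.8 mm

Required P_cr = n·P = 3.4 × 65.8 = 223.7 kN
L_e = K·L = 1 × 0.503 = 0.5030 m
Required I = P_cr·L_e²/(π²E) = 2.237×10^5 × 0.5030² / (π² × 1.16×10^11) = 4.944×10^-8 m⁴
I_req = 4.944×10^4 mm⁴
Solid square: I = a⁴/12  ⇒  a = (12I)^(1/4) = (12×4.944×10^4)^(1/4) = 27.8 mm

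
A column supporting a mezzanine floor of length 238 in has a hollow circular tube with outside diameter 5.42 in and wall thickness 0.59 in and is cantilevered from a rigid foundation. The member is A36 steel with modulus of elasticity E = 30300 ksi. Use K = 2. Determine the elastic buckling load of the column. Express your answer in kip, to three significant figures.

P_cr ≈ 35.0 kip

Inner diameter d_i = 5.42 − 2×0.59 = 4.240 in
I = π(d_o⁴ − d_i⁴)/64 = π(5.42⁴ − 4.240⁴)/64 = 26.50 in⁴
Effective length L_e = K·L = 2 × 238 = 476.0 in
P_cr = π²EI / L_e² = π² × 30300×10³ × 26.50 / 476.0² = 3.497×10^4 lb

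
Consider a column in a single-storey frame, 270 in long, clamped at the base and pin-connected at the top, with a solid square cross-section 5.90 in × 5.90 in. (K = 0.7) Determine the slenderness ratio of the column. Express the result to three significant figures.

λ ≈ 111

For a square r = a/√12 = 5.90/√12 = 1.703 in
L_e = K·L = 0.7 × 270 = 189.0 in
λ = L_e / r_min = 189.00 / 1.703 = 111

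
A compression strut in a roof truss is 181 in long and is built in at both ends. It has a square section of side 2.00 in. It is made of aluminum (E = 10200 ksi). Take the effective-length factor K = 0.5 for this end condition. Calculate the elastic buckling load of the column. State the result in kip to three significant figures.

I = a⁴/12 = 2.00⁴/12 = 1.333 in⁴
Effective length L_e = K·L = 0.5 × 181 = 90.50 in
P_cr = π²EI / L_e² = π² × 10200×10³ × 1.333 / 90.50² = 1.639×10^4 lb

P_cr ≈ 16.4 kip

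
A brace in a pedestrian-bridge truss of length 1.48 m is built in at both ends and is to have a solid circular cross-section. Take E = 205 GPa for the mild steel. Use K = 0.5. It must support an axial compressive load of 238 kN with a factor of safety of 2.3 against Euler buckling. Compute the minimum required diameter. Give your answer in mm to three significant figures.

d ≈ 41.7 mm

Required P_cr = n·P = 2.3 × 238 = 547.4 kN
L_e = K·L = 0.5 × 1.48 = 0.7400 m
Required I = P_cr·L_e²/(π²E) = 5.474×10^5 × 0.7400² / (π² × 2.05×10^11) = 1.482×10^-7 m⁴
I_req = 1.482×10^5 mm⁴
Solid circle: I = πd⁴/64  ⇒  d = (64I/π)^(1/4) = (64×1.482×10^5/π)^(1/4) = 41.7 mm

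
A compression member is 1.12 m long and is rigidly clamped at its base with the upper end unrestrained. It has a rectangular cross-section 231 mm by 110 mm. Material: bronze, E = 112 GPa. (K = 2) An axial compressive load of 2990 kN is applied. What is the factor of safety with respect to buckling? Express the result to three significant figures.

n ≈ 1.89

Buckling occurs about the weak axis: I_min = h·b³/12 with b = 110 mm (the shorter side).
I_min = 231×110³/12 = 2.562×10^7 mm⁴
I = 2.562×10^7 mm⁴ = 2.562×10^-5 m⁴
Effective length L_e = K·L = 2 × 1.12 = 2.240 m
P_cr = π²EI / L_e² = π² × 112×10⁹ × 2.562×10^-5 / 2.240² = 5.645×10^6 N
Factor of safety n = P_cr / P = 5644.6 / 2990 = 1.89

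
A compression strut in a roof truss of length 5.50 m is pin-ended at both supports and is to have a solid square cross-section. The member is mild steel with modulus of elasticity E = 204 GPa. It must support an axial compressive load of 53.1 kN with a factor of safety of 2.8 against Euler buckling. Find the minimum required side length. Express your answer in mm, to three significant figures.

Required P_cr = n·P = 2.8 × 53.1 = 148.7 kN
L_e = K·L = 1 × 5.50 = 5.500 m
Required I = P_cr·L_e²/(π²E) = 1.487×10^5 × 5.500² / (π² × 2.04×10^11) = 2.234×10^-6 m⁴
I_req = 2.234×10^6 mm⁴
Solid square: I = a⁴/12  ⇒  a = (12I)^(1/4) = (12×2.234×10^6)^(1/4) = 72.0 mm

a ≈ 72.0 mm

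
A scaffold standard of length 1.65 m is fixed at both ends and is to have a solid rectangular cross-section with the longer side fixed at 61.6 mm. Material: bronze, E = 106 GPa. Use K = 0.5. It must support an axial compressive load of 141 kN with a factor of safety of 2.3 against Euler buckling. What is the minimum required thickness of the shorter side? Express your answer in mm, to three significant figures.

Required P_cr = n·P = 2.3 × 141 = 324.3 kN
L_e = K·L = 0.5 × 1.65 = 0.8250 m
Required I = P_cr·L_e²/(π²E) = 3.243×10^5 × 0.8250² / (π² × 1.06×10^11) = 2.110×10^-7 m⁴
I_req = 2.110×10^5 mm⁴
Rectangle, weak axis: I_min = h·b³/12 with h = 61.6 mm fixed  ⇒  b = (12I/h)^(1/3) = 34.5 mm

b ≈ 34.5 mm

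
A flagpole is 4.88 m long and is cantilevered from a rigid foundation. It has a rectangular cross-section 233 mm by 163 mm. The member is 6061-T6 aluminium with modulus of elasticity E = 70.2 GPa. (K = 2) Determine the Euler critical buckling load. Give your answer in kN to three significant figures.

P_cr ≈ 612 kN

Buckling occurs about the weak axis: I_min = h·b³/12 with b = 163 mm (the shorter side).
I_min = 233×163³/12 = 8.409×10^7 mm⁴
I = 8.409×10^7 mm⁴ = 8.409×10^-5 m⁴
Effective length L_e = K·L = 2 × 4.88 = 9.760 m
P_cr = π²EI / L_e² = π² × 70.2×10⁹ × 8.409×10^-5 / 9.760² = 6.116×10^5 N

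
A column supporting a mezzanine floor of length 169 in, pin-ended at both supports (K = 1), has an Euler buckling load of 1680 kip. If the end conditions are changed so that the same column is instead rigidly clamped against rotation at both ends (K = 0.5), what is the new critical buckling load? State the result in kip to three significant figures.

P_cr ∝ 1/K², so P_cr,new = P_cr,old × (K_old/K_new)² = 1680 × (1/0.5)²
= 1680 × 4.000 = 6720 kip

P_cr ≈ 6720 kip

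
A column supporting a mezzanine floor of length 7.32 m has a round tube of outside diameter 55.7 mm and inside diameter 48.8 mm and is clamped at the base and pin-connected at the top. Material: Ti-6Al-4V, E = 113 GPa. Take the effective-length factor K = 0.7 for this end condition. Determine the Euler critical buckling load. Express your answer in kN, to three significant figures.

P_cr ≈ 8.24 kN

d_o = 55.7 mm, d_i = 48.8 mm
I = π(d_o⁴ − d_i⁴)/64 = π(55.7⁴ − 48.80⁴)/64 = 1.941×10^5 mm⁴
I = 1.941×10^5 mm⁴ = 1.941×10^-7 m⁴
Effective length L_e = K·L = 0.7 × 7.32 = 5.124 m
P_cr = π²EI / L_e² = π² × 113×10⁹ × 1.941×10^-7 / 5.124² = 8.245×10^3 N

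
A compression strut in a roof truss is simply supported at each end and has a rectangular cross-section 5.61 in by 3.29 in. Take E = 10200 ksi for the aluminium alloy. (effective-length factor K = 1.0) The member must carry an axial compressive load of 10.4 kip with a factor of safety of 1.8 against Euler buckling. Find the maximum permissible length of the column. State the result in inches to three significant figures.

L_max ≈ 299 in

Buckling occurs about the weak axis: I_min = h·b³/12 with b = 3.29 in (the shorter side).
I_min = 5.61×3.29³/12 = 16.65 in⁴
Required critical load P_cr = n·P = 1.8 × 10.4 = 18.72 kip = 1.872×10^4 lb
From P_cr = π²EI/(K·L)²:  L = (1/K)·√(π²EI/P_cr) = (1/1)·√(π²×1.02×10^7×16.65/1.872×10^4)
L = 299 in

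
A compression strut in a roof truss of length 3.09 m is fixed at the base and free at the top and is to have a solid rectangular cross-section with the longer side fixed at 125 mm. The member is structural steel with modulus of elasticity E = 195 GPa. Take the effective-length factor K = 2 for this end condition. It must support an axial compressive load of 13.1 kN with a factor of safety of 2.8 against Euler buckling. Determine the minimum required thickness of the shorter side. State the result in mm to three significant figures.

b ≈ 41.2 mm

Required P_cr = n·P = 2.8 × 13.1 = 36.68 kN
L_e = K·L = 2 × 3.09 = 6.180 m
Required I = P_cr·L_e²/(π²E) = 3.668×10^4 × 6.180² / (π² × 1.95×10^11) = 7.279×10^-7 m⁴
I_req = 7.279×10^5 mm⁴
Rectangle, weak axis: I_min = h·b³/12 with h = 125 mm fixed  ⇒  b = (12I/h)^(1/3) = 41.2 mm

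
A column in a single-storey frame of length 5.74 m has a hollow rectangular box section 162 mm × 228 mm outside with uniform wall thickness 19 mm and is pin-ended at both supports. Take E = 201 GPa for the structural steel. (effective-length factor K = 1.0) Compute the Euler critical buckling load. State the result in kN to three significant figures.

P_cr ≈ 3050 kN

Inner dimensions: h_i = 228 − 2×19 = 190.0 mm, b_i = 162 − 2×19 = 124.0 mm
Weak-axis I_min = (h_o·b_o³ − h_i·b_i³)/12 with b_o = 162, b_i = 124.0 mm (shorter outer/inner sides).
I_min = (228×162³ − 190.0×124.0³)/12 = 5.059×10^7 mm⁴
I = 5.059×10^7 mm⁴ = 5.059×10^-5 m⁴
Effective length L_e = K·L = 1 × 5.74 = 5.740 m
P_cr = π²EI / L_e² = π² × 201×10⁹ × 5.059×10^-5 / 5.740² = 3.046×10^6 N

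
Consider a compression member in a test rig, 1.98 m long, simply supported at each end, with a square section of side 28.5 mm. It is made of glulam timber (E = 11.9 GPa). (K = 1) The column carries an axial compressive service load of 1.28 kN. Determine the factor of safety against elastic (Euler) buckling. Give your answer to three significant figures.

n ≈ 1.29

I = a⁴/12 = 28.5⁴/12 = 5.498×10^4 mm⁴
I = 5.498×10^4 mm⁴ = 5.498×10^-8 m⁴
Effective length L_e = K·L = 1 × 1.98 = 1.980 m
P_cr = π²EI / L_e² = π² × 11.9×10⁹ × 5.498×10^-8 / 1.980² = 1.647×10^3 N
Factor of safety n = P_cr / P = 1.6471 / 1.28 = 1.29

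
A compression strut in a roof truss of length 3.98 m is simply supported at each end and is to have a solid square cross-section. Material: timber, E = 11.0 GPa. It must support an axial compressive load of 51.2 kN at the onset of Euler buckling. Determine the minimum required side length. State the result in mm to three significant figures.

L_e = K·L = 1 × 3.98 = 3.980 m
Required I = P_cr·L_e²/(π²E) = 5.120×10^4 × 3.980² / (π² × 1.10×10^10) = 7.470×10^-6 m⁴
I_req = 7.470×10^6 mm⁴
Solid square: I = a⁴/12  ⇒  a = (12I)^(1/4) = (12×7.470×10^6)^(1/4) = 97.3 mm

a ≈ 97.3 mm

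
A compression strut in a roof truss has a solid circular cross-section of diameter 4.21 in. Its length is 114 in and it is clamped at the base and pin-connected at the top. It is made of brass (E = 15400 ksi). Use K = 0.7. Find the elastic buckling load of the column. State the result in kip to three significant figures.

I = πd⁴/64 = π×4.21⁴/64 = 15.42 in⁴
Effective length L_e = K·L = 0.7 × 114 = 79.80 in
P_cr = π²EI / L_e² = π² × 15400×10³ × 15.42 / 79.80² = 3.681×10^5 lb

P_cr ≈ 368 kip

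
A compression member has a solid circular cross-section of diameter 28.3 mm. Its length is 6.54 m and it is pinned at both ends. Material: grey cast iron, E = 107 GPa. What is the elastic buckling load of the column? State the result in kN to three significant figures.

I = πd⁴/64 = π×28.3⁴/64 = 3.149×10^4 mm⁴
I = 3.149×10^4 mm⁴ = 3.149×10^-8 m⁴
Effective length L_e = K·L = 1 × 6.54 = 6.540 m
P_cr = π²EI / L_e² = π² × 107×10⁹ × 3.149×10^-8 / 6.540² = 777.4 N

P_cr ≈ 0.777 kN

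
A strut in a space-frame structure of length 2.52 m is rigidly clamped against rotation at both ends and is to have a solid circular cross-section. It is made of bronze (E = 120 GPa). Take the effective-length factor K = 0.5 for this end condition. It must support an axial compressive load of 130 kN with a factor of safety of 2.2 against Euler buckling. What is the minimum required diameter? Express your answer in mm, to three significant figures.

d ≈ 52.9 mm

Required P_cr = n·P = 2.2 × 130 = 286.0 kN
L_e = K·L = 0.5 × 2.52 = 1.260 m
Required I = P_cr·L_e²/(π²E) = 2.860×10^5 × 1.260² / (π² × 1.20×10^11) = 3.834×10^-7 m⁴
I_req = 3.834×10^5 mm⁴
Solid circle: I = πd⁴/64  ⇒  d = (64I/π)^(1/4) = (64×3.834×10^5/π)^(1/4) = 52.9 mm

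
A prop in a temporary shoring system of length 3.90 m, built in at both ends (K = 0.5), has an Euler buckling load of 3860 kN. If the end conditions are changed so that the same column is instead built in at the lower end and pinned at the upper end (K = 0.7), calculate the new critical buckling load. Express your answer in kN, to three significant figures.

P_cr ≈ 1970 kN

P_cr ∝ 1/K², so P_cr,new = P_cr,old × (K_old/K_new)² = 3860 × (0.5/0.7)²
= 3860 × 0.5102 = 1970 kN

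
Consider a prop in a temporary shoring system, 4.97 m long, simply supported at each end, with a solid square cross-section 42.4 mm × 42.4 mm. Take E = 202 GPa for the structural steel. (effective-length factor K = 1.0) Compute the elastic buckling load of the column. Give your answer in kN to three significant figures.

I = a⁴/12 = 42.4⁴/12 = 2.693×10^5 mm⁴
I = 2.693×10^5 mm⁴ = 2.693×10^-7 m⁴
Effective length L_e = K·L = 1 × 4.97 = 4.970 m
P_cr = π²EI / L_e² = π² × 202×10⁹ × 2.693×10^-7 / 4.970² = 2.174×10^4 N

P_cr ≈ 21.7 kN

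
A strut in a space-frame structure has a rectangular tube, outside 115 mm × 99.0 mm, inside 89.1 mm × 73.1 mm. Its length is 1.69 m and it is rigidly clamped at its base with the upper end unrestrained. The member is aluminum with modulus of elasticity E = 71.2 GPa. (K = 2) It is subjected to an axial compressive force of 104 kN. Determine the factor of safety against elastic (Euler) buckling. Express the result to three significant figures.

Weak-axis I_min = (h_o·b_o³ − h_i·b_i³)/12 with b_o = 99.0, b_i = 73.10 mm (shorter outer/inner sides).
I_min = (115×99.0³ − 89.10×73.10³)/12 = 6.398×10^6 mm⁴
I = 6.398×10^6 mm⁴ = 6.398×10^-6 m⁴
Effective length L_e = K·L = 2 × 1.69 = 3.380 m
P_cr = π²EI / L_e² = π² × 71.2×10⁹ × 6.398×10^-6 / 3.380² = 3.936×10^5 N
Factor of safety n = P_cr / P = 393.56 / 104 = 3.78

n ≈ 3.78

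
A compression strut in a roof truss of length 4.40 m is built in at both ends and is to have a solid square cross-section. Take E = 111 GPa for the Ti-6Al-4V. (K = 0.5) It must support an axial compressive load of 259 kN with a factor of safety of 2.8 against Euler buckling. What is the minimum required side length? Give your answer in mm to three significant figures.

Required P_cr = n·P = 2.8 × 259 = 725.2 kN
L_e = K·L = 0.5 × 4.40 = 2.200 m
Required I = P_cr·L_e²/(π²E) = 7.252×10^5 × 2.200² / (π² × 1.11×10^11) = 3.204×10^-6 m⁴
I_req = 3.204×10^6 mm⁴
Solid square: I = a⁴/12  ⇒  a = (12I)^(1/4) = (12×3.204×10^6)^(1/4) = 78.7 mm

a ≈ 78.7 mm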